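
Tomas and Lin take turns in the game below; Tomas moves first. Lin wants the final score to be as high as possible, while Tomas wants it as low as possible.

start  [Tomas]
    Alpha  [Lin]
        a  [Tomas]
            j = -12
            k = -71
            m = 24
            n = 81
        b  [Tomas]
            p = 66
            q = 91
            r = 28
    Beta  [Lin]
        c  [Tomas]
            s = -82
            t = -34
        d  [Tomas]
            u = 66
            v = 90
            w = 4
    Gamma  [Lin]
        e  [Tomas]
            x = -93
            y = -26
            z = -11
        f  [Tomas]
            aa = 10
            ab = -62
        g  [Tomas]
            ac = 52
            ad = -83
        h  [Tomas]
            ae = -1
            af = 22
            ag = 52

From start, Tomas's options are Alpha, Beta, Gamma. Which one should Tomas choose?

a (Tomas): min(-12, -71, 24, 81) = -71
b (Tomas): min(66, 91, 28) = 28
Alpha (Lin): max(-71, 28) = 28
c (Tomas): min(-82, -34) = -82
d (Tomas): min(66, 90, 4) = 4
Beta (Lin): max(-82, 4) = 4
e (Tomas): min(-93, -26, -11) = -93
f (Tomas): min(10, -62) = -62
g (Tomas): min(52, -83) = -83
h (Tomas): min(-1, 22, 52) = -1
Gamma (Lin): max(-93, -62, -83, -1) = -1
start (Tomas): min(28, 4, -1) = -1
Tomas at start wants the lowest of {Alpha=28, Beta=4, Gamma=-1}, so chooses Gamma.

Gamma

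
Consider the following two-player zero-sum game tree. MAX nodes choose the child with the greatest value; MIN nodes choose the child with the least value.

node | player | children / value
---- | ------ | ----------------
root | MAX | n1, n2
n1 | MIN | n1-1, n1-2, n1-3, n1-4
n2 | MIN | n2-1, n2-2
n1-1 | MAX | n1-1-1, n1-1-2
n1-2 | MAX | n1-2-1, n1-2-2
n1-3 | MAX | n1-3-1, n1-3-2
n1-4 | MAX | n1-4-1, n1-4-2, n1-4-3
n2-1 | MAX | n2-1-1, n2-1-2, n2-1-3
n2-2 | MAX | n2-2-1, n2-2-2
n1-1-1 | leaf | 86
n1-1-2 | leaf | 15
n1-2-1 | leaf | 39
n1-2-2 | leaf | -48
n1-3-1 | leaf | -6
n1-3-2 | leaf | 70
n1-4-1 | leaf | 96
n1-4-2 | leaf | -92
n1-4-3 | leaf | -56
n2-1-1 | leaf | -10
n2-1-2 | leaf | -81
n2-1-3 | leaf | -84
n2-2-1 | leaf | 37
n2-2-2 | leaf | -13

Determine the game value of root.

n1-1 (MAX): max(86, 15) = 86
n1-2 (MAX): max(39, -48) = 39
n1-3 (MAX): max(-6, 70) = 70
n1-4 (MAX): max(96, -92, -56) = 96
n1 (MIN): min(86, 39, 70, 96) = 39
n2-1 (MAX): max(-10, -81, -84) = -10
n2-2 (MAX): max(37, -13) = 37
n2 (MIN): min(-10, 37) = -10
root (MAX): max(39, -10) = 39

39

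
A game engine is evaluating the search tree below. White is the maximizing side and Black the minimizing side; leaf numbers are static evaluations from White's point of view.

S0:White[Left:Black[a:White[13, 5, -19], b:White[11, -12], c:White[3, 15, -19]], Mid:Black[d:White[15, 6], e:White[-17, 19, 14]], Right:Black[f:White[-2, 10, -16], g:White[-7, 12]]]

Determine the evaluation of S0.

a (White): max(13, 5, -19) = 13
b (White): max(11, -12) = 11
c (White): max(3, 15, -19) = 15
Left (Black): min(13, 11, 15) = 11
d (White): max(15, 6) = 15
e (White): max(-17, 19, 14) = 19
Mid (Black): min(15, 19) = 15
f (White): max(-2, 10, -16) = 10
g (White): max(-7, 12) = 12
Right (Black): min(10, 12) = 10
S0 (White): max(11, 15, 10) = 15

15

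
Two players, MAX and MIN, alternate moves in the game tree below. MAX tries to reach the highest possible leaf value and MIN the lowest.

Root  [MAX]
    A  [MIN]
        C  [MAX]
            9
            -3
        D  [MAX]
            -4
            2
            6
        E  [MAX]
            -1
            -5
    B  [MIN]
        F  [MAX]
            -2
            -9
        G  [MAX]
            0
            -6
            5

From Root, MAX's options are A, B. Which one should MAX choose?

A

C (MAX): max(9, -3) = 9
D (MAX): max(-4, 2, 6) = 6
E (MAX): max(-1, -5) = -1
A (MIN): min(9, 6, -1) = -1
F (MAX): max(-2, -9) = -2
G (MAX): max(0, -6, 5) = 5
B (MIN): min(-2, 5) = -2
Root (MAX): max(-1, -2) = -1
MAX at Root wants the highest of {A=-1, B=-2}, so chooses A.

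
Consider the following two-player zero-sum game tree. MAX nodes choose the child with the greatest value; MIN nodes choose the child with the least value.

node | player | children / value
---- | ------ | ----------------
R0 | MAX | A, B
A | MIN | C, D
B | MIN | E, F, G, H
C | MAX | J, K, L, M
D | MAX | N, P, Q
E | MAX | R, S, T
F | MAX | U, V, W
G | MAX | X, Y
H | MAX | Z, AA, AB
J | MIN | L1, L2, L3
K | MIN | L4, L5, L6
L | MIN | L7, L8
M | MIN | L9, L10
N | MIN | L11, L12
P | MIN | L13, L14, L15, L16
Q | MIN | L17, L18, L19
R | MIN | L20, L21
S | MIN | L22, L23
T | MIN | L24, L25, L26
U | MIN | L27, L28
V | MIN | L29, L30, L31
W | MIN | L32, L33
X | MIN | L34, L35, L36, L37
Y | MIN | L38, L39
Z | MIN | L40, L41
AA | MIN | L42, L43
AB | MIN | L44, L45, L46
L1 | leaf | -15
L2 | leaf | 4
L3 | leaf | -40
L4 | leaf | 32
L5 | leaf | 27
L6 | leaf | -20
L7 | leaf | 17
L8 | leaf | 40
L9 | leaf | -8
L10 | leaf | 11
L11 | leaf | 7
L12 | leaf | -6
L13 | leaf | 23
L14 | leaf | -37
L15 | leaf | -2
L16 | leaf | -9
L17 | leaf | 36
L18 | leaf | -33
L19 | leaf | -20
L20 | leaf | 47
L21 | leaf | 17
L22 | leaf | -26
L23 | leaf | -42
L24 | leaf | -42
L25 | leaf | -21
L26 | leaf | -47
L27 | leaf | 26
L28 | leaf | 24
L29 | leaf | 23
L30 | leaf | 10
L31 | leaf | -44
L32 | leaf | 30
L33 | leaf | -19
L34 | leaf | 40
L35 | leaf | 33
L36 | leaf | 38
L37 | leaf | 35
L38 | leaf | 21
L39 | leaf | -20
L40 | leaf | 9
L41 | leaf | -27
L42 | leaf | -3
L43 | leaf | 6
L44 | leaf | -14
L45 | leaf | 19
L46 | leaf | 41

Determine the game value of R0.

J (MIN): min(-15, 4, -40) = -40
K (MIN): min(32, 27, -20) = -20
L (MIN): min(17, 40) = 17
M (MIN): min(-8, 11) = -8
C (MAX): max(-40, -20, 17, -8) = 17
N (MIN): min(7, -6) = -6
P (MIN): min(23, -37, -2, -9) = -37
Q (MIN): min(36, -33, -20) = -33
D (MAX): max(-6, -37, -33) = -6
A (MIN): min(17, -6) = -6
R (MIN): min(47, 17) = 17
S (MIN): min(-26, -42) = -42
T (MIN): min(-42, -21, -47) = -47
E (MAX): max(17, -42, -47) = 17
U (MIN): min(26, 24) = 24
V (MIN): min(23, 10, -44) = -44
W (MIN): min(30, -19) = -19
F (MAX): max(24, -44, -19) = 24
X (MIN): min(40, 33, 38, 35) = 33
Y (MIN): min(21, -20) = -20
G (MAX): max(33, -20) = 33
Z (MIN): min(9, -27) = -27
AA (MIN): min(-3, 6) = -3
AB (MIN): min(-14, 19, 41) = -14
H (MAX): max(-27, -3, -14) = -3
B (MIN): min(17, 24, 33, -3) = -3
R0 (MAX): max(-6, -3) = -3

-3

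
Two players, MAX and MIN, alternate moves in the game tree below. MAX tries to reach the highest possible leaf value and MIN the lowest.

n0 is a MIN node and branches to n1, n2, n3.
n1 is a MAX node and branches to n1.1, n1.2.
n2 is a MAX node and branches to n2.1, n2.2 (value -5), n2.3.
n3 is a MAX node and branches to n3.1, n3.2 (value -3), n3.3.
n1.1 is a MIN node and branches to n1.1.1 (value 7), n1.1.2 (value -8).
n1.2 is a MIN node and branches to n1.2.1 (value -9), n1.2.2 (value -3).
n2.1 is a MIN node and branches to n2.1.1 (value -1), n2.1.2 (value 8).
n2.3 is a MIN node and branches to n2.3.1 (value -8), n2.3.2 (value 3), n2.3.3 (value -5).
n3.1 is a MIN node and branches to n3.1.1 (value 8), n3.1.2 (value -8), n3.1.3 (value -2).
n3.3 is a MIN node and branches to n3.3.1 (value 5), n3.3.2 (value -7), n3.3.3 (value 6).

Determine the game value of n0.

n1.1 (MIN): min(7, -8) = -8
n1.2 (MIN): min(-9, -3) = -9
n1 (MAX): max(-8, -9) = -8
n2.1 (MIN): min(-1, 8) = -1
n2.3 (MIN): min(-8, 3, -5) = -8
n2 (MAX): max(-1, -5, -8) = -1
n3.1 (MIN): min(8, -8, -2) = -8
n3.3 (MIN): min(5, -7, 6) = -7
n3 (MAX): max(-8, -3, -7) = -3
n0 (MIN): min(-8, -1, -3) = -8

-8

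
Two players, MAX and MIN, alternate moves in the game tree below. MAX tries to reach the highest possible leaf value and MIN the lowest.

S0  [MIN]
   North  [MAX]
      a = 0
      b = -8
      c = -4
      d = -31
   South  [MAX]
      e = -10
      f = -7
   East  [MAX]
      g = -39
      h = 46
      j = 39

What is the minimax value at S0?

North (MAX): max(0, -8, -4, -31) = 0
South (MAX): max(-10, -7) = -7
East (MAX): max(-39, 46, 39) = 46
S0 (MIN): min(0, -7, 46) = -7

-7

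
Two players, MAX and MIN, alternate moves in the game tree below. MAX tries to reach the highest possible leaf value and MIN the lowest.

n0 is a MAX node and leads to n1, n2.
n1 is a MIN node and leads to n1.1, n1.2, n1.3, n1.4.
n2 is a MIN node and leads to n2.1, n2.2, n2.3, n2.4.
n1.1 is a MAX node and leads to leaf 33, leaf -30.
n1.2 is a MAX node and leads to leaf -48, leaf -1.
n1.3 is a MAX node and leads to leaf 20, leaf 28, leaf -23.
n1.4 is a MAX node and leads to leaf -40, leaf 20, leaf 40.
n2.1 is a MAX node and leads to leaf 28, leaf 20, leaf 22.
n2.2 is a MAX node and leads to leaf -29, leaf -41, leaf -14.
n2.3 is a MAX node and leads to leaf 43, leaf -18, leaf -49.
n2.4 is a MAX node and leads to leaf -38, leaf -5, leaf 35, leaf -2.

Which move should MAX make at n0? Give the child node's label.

n1

n1.1 (MAX): max(33, -30) = 33
n1.2 (MAX): max(-48, -1) = -1
n1.3 (MAX): max(20, 28, -23) = 28
n1.4 (MAX): max(-40, 20, 40) = 40
n1 (MIN): min(33, -1, 28, 40) = -1
n2.1 (MAX): max(28, 20, 22) = 28
n2.2 (MAX): max(-29, -41, -14) = -14
n2.3 (MAX): max(43, -18, -49) = 43
n2.4 (MAX): max(-38, -5, 35, -2) = 35
n2 (MIN): min(28, -14, 43, 35) = -14
n0 (MAX): max(-1, -14) = -1
MAX at n0 wants the highest of {n1=-1, n2=-14}, so chooses n1.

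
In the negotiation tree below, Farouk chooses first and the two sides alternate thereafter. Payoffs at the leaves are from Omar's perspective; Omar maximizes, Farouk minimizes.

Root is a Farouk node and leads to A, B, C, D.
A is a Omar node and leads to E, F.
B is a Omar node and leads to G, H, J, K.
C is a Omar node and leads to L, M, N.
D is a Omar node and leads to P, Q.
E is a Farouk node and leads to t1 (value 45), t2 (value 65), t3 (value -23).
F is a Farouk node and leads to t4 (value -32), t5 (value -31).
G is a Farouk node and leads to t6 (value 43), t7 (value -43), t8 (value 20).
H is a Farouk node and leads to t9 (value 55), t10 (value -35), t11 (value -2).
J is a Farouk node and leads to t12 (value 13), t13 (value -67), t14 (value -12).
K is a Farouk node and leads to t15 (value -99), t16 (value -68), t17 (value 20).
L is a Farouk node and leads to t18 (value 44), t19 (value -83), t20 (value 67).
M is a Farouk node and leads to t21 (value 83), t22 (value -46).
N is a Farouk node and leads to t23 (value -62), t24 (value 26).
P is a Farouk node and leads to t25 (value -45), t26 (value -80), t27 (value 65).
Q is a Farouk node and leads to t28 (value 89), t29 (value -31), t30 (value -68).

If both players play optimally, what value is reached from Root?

-68

E (Farouk): min(45, 65, -23) = -23
F (Farouk): min(-32, -31) = -32
A (Omar): max(-23, -32) = -23
G (Farouk): min(43, -43, 20) = -43
H (Farouk): min(55, -35, -2) = -35
J (Farouk): min(13, -67, -12) = -67
K (Farouk): min(-99, -68, 20) = -99
B (Omar): max(-43, -35, -67, -99) = -35
L (Farouk): min(44, -83, 67) = -83
M (Farouk): min(83, -46) = -46
N (Farouk): min(-62, 26) = -62
C (Omar): max(-83, -46, -62) = -46
P (Farouk): min(-45, -80, 65) = -80
Q (Farouk): min(89, -31, -68) = -68
D (Omar): max(-80, -68) = -68
Root (Farouk): min(-23, -35, -46, -68) = -68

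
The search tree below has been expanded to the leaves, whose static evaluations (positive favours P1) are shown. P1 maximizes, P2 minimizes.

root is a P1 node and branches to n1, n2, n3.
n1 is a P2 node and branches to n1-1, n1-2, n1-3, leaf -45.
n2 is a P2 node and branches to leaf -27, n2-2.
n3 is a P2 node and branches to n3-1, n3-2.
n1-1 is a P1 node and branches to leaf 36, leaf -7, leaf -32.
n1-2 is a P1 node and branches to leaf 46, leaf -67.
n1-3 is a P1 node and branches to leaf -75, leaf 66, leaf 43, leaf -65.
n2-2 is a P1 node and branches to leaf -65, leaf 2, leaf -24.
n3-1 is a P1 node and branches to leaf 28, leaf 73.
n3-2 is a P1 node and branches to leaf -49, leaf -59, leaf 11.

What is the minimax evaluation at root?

n1-1 (P1): max(36, -7, -32) = 36
n1-2 (P1): max(46, -67) = 46
n1-3 (P1): max(-75, 66, 43, -65) = 66
n1 (P2): min(36, 46, 66, -45) = -45
n2-2 (P1): max(-65, 2, -24) = 2
n2 (P2): min(-27, 2) = -27
n3-1 (P1): max(28, 73) = 73
n3-2 (P1): max(-49, -59, 11) = 11
n3 (P2): min(73, 11) = 11
root (P1): max(-45, -27, 11) = 11

11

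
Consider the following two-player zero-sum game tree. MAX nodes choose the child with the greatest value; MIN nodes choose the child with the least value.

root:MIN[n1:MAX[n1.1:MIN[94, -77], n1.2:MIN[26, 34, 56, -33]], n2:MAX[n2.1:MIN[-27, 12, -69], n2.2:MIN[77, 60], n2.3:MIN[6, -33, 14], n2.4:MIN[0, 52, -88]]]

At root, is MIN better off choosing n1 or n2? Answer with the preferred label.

n1.1 (MIN): min(94, -77) = -77
n1.2 (MIN): min(26, 34, 56, -33) = -33
n1 (MAX): max(-77, -33) = -33
n2.1 (MIN): min(-27, 12, -69) = -69
n2.2 (MIN): min(77, 60) = 60
n2.3 (MIN): min(6, -33, 14) = -33
n2.4 (MIN): min(0, 52, -88) = -88
n2 (MAX): max(-69, 60, -33, -88) = 60
MIN prefers the lower value; n1=-33, n2=60. n1 is better since -33 < 60.

n1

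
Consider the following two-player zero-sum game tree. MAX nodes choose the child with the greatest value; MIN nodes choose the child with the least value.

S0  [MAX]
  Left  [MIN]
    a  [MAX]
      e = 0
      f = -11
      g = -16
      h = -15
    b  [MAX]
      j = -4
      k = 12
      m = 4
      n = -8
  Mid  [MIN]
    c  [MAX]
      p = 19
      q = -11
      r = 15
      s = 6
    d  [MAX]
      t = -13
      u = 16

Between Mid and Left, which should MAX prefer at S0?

Mid

c (MAX): max(19, -11, 15, 6) = 19
d (MAX): max(-13, 16) = 16
Mid (MIN): min(19, 16) = 16
a (MAX): max(0, -11, -16, -15) = 0
b (MAX): max(-4, 12, 4, -8) = 12
Left (MIN): min(0, 12) = 0
MAX prefers the higher value; Mid=16, Left=0. Mid is better since 16 > 0.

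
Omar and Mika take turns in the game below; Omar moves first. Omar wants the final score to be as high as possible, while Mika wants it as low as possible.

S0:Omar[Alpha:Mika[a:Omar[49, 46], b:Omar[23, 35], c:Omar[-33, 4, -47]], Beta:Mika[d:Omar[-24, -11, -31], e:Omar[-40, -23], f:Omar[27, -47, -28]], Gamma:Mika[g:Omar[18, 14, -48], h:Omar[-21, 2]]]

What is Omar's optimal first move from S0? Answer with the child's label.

a (Omar): max(49, 46) = 49
b (Omar): max(23, 35) = 35
c (Omar): max(-33, 4, -47) = 4
Alpha (Mika): min(49, 35, 4) = 4
d (Omar): max(-24, -11, -31) = -11
e (Omar): max(-40, -23) = -23
f (Omar): max(27, -47, -28) = 27
Beta (Mika): min(-11, -23, 27) = -23
g (Omar): max(18, 14, -48) = 18
h (Omar): max(-21, 2) = 2
Gamma (Mika): min(18, 2) = 2
S0 (Omar): max(4, -23, 2) = 4
Omar at S0 wants the highest of {Alpha=4, Beta=-23, Gamma=2}, so chooses Alpha.

Alpha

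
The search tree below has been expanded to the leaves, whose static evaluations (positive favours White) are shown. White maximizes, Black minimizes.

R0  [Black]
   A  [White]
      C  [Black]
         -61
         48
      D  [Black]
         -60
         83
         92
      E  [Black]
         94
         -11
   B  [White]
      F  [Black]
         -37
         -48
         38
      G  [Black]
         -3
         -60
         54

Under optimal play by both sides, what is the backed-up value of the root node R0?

-48

C (Black): min(-61, 48) = -61
D (Black): min(-60, 83, 92) = -60
E (Black): min(94, -11) = -11
A (White): max(-61, -60, -11) = -11
F (Black): min(-37, -48, 38) = -48
G (Black): min(-3, -60, 54) = -60
B (White): max(-48, -60) = -48
R0 (Black): min(-11, -48) = -48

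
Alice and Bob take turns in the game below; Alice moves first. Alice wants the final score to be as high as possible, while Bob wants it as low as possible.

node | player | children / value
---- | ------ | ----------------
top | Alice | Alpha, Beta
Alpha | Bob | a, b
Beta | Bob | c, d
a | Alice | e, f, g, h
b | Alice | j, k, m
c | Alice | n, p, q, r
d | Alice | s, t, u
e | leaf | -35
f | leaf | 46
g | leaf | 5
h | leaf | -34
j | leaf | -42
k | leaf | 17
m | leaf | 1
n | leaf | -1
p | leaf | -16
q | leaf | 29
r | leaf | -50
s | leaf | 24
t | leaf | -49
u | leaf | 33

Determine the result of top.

a (Alice): max(-35, 46, 5, -34) = 46
b (Alice): max(-42, 17, 1) = 17
Alpha (Bob): min(46, 17) = 17
c (Alice): max(-1, -16, 29, -50) = 29
d (Alice): max(24, -49, 33) = 33
Beta (Bob): min(29, 33) = 29
top (Alice): max(17, 29) = 29

29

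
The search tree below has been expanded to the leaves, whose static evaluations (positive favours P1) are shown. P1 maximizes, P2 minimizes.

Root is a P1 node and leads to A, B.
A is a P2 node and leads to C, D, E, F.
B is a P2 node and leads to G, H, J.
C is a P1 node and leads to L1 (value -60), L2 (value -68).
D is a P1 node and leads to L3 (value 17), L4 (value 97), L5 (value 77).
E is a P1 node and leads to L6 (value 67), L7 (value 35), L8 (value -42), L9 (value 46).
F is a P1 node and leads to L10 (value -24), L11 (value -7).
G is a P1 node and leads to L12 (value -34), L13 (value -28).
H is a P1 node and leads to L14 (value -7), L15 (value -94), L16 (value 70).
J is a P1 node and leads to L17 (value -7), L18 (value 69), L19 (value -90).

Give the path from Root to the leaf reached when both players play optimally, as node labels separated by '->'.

C (P1): max(-60, -68) = -60
D (P1): max(17, 97, 77) = 97
E (P1): max(67, 35, -42, 46) = 67
F (P1): max(-24, -7) = -7
A (P2): min(-60, 97, 67, -7) = -60
G (P1): max(-34, -28) = -28
H (P1): max(-7, -94, 70) = 70
J (P1): max(-7, 69, -90) = 69
B (P2): min(-28, 70, 69) = -28
Root (P1): max(-60, -28) = -28
At Root, P1 picks B (highest: -28).
At B, P2 picks G (lowest: -28).
At G, P1 picks L13 (highest: -28).
Terminal value -28.

Root -> B -> G -> L13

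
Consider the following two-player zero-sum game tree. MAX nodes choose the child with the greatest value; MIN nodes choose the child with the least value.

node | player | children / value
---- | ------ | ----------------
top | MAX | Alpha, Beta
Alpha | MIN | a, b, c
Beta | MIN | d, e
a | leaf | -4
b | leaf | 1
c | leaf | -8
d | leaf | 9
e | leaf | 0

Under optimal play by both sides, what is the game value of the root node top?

Alpha (MIN): min(-4, 1, -8) = -8
Beta (MIN): min(9, 0) = 0
top (MAX): max(-8, 0) = 0

0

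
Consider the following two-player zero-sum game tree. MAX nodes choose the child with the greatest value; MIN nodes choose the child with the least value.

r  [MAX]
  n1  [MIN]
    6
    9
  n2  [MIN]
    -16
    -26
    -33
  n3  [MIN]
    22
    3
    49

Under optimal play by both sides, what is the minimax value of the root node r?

6

n1 (MIN): min(6, 9) = 6
n2 (MIN): min(-16, -26, -33) = -33
n3 (MIN): min(22, 3, 49) = 3
r (MAX): max(6, -33, 3) = 6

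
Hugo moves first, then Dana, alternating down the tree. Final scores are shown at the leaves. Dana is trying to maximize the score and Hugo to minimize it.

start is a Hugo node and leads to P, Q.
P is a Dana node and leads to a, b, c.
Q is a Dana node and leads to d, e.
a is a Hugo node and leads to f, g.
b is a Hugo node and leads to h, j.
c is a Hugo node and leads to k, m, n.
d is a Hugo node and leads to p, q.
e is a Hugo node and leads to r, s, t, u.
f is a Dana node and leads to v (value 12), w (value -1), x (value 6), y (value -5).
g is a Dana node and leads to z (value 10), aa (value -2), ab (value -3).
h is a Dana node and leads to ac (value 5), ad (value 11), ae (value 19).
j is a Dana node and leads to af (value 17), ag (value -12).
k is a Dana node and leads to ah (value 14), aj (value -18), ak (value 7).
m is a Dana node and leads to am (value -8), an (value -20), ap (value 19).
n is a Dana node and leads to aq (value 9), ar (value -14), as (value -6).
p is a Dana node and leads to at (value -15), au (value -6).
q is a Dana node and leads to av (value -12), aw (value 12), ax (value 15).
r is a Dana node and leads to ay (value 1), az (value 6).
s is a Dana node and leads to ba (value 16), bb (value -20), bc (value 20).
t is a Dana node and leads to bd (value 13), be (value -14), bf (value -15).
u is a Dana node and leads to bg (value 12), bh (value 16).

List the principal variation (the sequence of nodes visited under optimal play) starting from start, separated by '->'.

start -> Q -> e -> r -> az

f (Dana): max(12, -1, 6, -5) = 12
g (Dana): max(10, -2, -3) = 10
a (Hugo): min(12, 10) = 10
h (Dana): max(5, 11, 19) = 19
j (Dana): max(17, -12) = 17
b (Hugo): min(19, 17) = 17
k (Dana): max(14, -18, 7) = 14
m (Dana): max(-8, -20, 19) = 19
n (Dana): max(9, -14, -6) = 9
c (Hugo): min(14, 19, 9) = 9
P (Dana): max(10, 17, 9) = 17
p (Dana): max(-15, -6) = -6
q (Dana): max(-12, 12, 15) = 15
d (Hugo): min(-6, 15) = -6
r (Dana): max(1, 6) = 6
s (Dana): max(16, -20, 20) = 20
t (Dana): max(13, -14, -15) = 13
u (Dana): max(12, 16) = 16
e (Hugo): min(6, 20, 13, 16) = 6
Q (Dana): max(-6, 6) = 6
start (Hugo): min(17, 6) = 6
At start, Hugo picks Q (lowest: 6).
At Q, Dana picks e (highest: 6).
At e, Hugo picks r (lowest: 6).
At r, Dana picks az (highest: 6).
Terminal value 6.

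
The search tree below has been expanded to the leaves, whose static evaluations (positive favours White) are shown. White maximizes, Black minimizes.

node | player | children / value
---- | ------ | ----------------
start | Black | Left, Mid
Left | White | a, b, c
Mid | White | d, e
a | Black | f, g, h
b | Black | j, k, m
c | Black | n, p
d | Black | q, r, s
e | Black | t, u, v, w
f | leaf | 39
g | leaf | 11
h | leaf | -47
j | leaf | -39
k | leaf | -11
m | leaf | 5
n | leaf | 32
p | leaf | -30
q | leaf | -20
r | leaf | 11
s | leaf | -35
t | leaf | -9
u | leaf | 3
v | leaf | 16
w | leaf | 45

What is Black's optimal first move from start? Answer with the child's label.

Left

a (Black): min(39, 11, -47) = -47
b (Black): min(-39, -11, 5) = -39
c (Black): min(32, -30) = -30
Left (White): max(-47, -39, -30) = -30
d (Black): min(-20, 11, -35) = -35
e (Black): min(-9, 3, 16, 45) = -9
Mid (White): max(-35, -9) = -9
start (Black): min(-30, -9) = -30
Black at start wants the lowest of {Left=-30, Mid=-9}, so chooses Left.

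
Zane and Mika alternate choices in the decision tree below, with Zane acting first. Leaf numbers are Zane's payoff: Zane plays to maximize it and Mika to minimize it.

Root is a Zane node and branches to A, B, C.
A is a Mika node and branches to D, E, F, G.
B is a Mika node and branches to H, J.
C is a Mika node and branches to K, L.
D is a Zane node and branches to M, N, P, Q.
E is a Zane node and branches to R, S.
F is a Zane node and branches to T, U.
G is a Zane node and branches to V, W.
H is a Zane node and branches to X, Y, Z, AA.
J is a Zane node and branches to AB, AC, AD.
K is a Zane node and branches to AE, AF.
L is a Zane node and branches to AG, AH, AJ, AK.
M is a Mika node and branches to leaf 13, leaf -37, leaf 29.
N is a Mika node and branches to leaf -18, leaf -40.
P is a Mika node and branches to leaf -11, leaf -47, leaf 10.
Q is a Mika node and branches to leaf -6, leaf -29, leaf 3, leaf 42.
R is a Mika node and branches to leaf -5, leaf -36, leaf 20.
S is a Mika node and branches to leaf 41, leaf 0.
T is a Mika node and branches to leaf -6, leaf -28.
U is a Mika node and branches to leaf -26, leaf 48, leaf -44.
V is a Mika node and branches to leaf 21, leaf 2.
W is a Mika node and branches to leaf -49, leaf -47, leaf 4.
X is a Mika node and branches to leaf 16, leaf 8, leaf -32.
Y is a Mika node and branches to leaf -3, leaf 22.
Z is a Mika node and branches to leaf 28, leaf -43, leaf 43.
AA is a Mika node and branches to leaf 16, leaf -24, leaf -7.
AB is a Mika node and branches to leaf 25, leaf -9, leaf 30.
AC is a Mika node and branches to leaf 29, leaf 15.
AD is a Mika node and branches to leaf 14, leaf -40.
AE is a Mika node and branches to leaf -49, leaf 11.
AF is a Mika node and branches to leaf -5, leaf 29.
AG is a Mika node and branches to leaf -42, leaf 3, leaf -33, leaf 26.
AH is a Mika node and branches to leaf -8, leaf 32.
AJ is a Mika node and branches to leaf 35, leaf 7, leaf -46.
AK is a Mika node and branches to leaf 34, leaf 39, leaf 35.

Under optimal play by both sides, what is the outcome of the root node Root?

-3

M (Mika): min(13, -37, 29) = -37
N (Mika): min(-18, -40) = -40
P (Mika): min(-11, -47, 10) = -47
Q (Mika): min(-6, -29, 3, 42) = -29
D (Zane): max(-37, -40, -47, -29) = -29
R (Mika): min(-5, -36, 20) = -36
S (Mika): min(41, 0) = 0
E (Zane): max(-36, 0) = 0
T (Mika): min(-6, -28) = -28
U (Mika): min(-26, 48, -44) = -44
F (Zane): max(-28, -44) = -28
V (Mika): min(21, 2) = 2
W (Mika): min(-49, -47, 4) = -49
G (Zane): max(2, -49) = 2
A (Mika): min(-29, 0, -28, 2) = -29
X (Mika): min(16, 8, -32) = -32
Y (Mika): min(-3, 22) = -3
Z (Mika): min(28, -43, 43) = -43
AA (Mika): min(16, -24, -7) = -24
H (Zane): max(-32, -3, -43, -24) = -3
AB (Mika): min(25, -9, 30) = -9
AC (Mika): min(29, 15) = 15
AD (Mika): min(14, -40) = -40
J (Zane): max(-9, 15, -40) = 15
B (Mika): min(-3, 15) = -3
AE (Mika): min(-49, 11) = -49
AF (Mika): min(-5, 29) = -5
K (Zane): max(-49, -5) = -5
AG (Mika): min(-42, 3, -33, 26) = -42
AH (Mika): min(-8, 32) = -8
AJ (Mika): min(35, 7, -46) = -46
AK (Mika): min(34, 39, 35) = 34
L (Zane): max(-42, -8, -46, 34) = 34
C (Mika): min(-5, 34) = -5
Root (Zane): max(-29, -3, -5) = -3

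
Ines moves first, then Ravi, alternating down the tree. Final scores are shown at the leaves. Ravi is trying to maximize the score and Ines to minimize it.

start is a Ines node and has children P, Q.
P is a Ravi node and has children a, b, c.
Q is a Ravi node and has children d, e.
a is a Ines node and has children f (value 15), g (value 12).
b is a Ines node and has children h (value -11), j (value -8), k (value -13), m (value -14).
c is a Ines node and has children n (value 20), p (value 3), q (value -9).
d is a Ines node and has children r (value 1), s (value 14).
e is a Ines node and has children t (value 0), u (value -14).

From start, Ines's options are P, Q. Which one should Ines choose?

Q

a (Ines): min(15, 12) = 12
b (Ines): min(-11, -8, -13, -14) = -14
c (Ines): min(20, 3, -9) = -9
P (Ravi): max(12, -14, -9) = 12
d (Ines): min(1, 14) = 1
e (Ines): min(0, -14) = -14
Q (Ravi): max(1, -14) = 1
start (Ines): min(12, 1) = 1
Ines at start wants the lowest of {P=12, Q=1}, so chooses Q.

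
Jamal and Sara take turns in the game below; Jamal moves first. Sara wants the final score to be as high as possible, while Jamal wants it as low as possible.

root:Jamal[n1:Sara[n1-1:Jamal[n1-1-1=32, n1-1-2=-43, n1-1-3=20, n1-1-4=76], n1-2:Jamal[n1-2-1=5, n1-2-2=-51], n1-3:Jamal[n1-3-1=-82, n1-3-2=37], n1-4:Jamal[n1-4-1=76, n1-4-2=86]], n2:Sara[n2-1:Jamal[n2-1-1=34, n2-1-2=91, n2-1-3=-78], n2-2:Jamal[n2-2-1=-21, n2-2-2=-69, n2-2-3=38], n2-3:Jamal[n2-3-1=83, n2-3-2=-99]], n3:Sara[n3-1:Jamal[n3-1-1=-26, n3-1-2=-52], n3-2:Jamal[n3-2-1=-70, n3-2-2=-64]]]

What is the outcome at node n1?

76

n1-1 (Jamal): min(32, -43, 20, 76) = -43
n1-2 (Jamal): min(5, -51) = -51
n1-3 (Jamal): min(-82, 37) = -82
n1-4 (Jamal): min(76, 86) = 76
n1 (Sara): max(-43, -51, -82, 76) = 76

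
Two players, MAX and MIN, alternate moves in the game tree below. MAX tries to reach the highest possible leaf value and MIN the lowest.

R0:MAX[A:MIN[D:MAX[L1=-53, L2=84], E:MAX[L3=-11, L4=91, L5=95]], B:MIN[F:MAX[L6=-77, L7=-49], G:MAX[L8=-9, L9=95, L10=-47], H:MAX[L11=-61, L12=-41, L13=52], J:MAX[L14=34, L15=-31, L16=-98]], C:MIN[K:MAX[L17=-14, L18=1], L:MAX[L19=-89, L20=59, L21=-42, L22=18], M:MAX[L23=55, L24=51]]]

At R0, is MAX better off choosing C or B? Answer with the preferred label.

C

K (MAX): max(-14, 1) = 1
L (MAX): max(-89, 59, -42, 18) = 59
M (MAX): max(55, 51) = 55
C (MIN): min(1, 59, 55) = 1
F (MAX): max(-77, -49) = -49
G (MAX): max(-9, 95, -47) = 95
H (MAX): max(-61, -41, 52) = 52
J (MAX): max(34, -31, -98) = 34
B (MIN): min(-49, 95, 52, 34) = -49
MAX prefers the higher value; C=1, B=-49. C is better since 1 > -49.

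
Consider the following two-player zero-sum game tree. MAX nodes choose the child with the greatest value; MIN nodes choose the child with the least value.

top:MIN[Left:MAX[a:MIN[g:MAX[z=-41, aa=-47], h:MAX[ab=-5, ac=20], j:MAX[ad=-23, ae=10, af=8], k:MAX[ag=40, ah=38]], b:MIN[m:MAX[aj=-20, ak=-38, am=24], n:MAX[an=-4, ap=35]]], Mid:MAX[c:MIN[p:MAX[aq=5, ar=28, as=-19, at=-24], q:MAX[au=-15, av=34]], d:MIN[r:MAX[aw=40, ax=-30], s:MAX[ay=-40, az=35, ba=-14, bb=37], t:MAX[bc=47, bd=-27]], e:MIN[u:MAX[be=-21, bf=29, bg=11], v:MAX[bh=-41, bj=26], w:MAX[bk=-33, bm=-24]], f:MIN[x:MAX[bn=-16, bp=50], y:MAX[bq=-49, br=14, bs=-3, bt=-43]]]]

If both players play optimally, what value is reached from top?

g (MAX): max(-41, -47) = -41
h (MAX): max(-5, 20) = 20
j (MAX): max(-23, 10, 8) = 10
k (MAX): max(40, 38) = 40
a (MIN): min(-41, 20, 10, 40) = -41
m (MAX): max(-20, -38, 24) = 24
n (MAX): max(-4, 35) = 35
b (MIN): min(24, 35) = 24
Left (MAX): max(-41, 24) = 24
p (MAX): max(5, 28, -19, -24) = 28
q (MAX): max(-15, 34) = 34
c (MIN): min(28, 34) = 28
r (MAX): max(40, -30) = 40
s (MAX): max(-40, 35, -14, 37) = 37
t (MAX): max(47, -27) = 47
d (MIN): min(40, 37, 47) = 37
u (MAX): max(-21, 29, 11) = 29
v (MAX): max(-41, 26) = 26
w (MAX): max(-33, -24) = -24
e (MIN): min(29, 26, -24) = -24
x (MAX): max(-16, 50) = 50
y (MAX): max(-49, 14, -3, -43) = 14
f (MIN): min(50, 14) = 14
Mid (MAX): max(28, 37, -24, 14) = 37
top (MIN): min(24, 37) = 24

24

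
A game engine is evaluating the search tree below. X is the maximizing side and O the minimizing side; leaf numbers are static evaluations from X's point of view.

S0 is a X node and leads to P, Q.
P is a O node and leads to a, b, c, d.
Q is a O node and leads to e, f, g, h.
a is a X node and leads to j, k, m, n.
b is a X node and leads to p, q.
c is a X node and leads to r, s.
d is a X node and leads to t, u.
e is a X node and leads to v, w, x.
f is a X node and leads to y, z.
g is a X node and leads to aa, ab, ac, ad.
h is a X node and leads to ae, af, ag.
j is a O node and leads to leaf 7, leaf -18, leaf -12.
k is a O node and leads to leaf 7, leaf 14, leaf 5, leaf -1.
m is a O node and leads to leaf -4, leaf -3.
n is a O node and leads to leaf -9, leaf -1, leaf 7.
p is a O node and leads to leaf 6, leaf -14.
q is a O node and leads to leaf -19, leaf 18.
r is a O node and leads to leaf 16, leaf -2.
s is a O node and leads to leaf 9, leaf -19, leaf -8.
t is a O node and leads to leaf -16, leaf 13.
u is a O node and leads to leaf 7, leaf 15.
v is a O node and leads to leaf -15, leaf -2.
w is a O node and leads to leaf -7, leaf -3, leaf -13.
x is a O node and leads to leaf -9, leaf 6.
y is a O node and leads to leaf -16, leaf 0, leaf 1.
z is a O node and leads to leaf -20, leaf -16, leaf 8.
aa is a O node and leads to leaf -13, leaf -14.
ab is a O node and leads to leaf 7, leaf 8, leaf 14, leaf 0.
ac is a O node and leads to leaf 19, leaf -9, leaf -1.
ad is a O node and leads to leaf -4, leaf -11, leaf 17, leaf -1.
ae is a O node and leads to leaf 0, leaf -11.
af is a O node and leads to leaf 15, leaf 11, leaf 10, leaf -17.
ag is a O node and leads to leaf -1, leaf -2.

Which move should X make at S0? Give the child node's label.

P

j (O): min(7, -18, -12) = -18
k (O): min(7, 14, 5, -1) = -1
m (O): min(-4, -3) = -4
n (O): min(-9, -1, 7) = -9
a (X): max(-18, -1, -4, -9) = -1
p (O): min(6, -14) = -14
q (O): min(-19, 18) = -19
b (X): max(-14, -19) = -14
r (O): min(16, -2) = -2
s (O): min(9, -19, -8) = -19
c (X): max(-2, -19) = -2
t (O): min(-16, 13) = -16
u (O): min(7, 15) = 7
d (X): max(-16, 7) = 7
P (O): min(-1, -14, -2, 7) = -14
v (O): min(-15, -2) = -15
w (O): min(-7, -3, -13) = -13
x (O): min(-9, 6) = -9
e (X): max(-15, -13, -9) = -9
y (O): min(-16, 0, 1) = -16
z (O): min(-20, -16, 8) = -20
f (X): max(-16, -20) = -16
aa (O): min(-13, -14) = -14
ab (O): min(7, 8, 14, 0) = 0
ac (O): min(19, -9, -1) = -9
ad (O): min(-4, -11, 17, -1) = -11
g (X): max(-14, 0, -9, -11) = 0
ae (O): min(0, -11) = -11
af (O): min(15, 11, 10, -17) = -17
ag (O): min(-1, -2) = -2
h (X): max(-11, -17, -2) = -2
Q (O): min(-9, -16, 0, -2) = -16
S0 (X): max(-14, -16) = -14
X at S0 wants the highest of {P=-14, Q=-16}, so chooses P.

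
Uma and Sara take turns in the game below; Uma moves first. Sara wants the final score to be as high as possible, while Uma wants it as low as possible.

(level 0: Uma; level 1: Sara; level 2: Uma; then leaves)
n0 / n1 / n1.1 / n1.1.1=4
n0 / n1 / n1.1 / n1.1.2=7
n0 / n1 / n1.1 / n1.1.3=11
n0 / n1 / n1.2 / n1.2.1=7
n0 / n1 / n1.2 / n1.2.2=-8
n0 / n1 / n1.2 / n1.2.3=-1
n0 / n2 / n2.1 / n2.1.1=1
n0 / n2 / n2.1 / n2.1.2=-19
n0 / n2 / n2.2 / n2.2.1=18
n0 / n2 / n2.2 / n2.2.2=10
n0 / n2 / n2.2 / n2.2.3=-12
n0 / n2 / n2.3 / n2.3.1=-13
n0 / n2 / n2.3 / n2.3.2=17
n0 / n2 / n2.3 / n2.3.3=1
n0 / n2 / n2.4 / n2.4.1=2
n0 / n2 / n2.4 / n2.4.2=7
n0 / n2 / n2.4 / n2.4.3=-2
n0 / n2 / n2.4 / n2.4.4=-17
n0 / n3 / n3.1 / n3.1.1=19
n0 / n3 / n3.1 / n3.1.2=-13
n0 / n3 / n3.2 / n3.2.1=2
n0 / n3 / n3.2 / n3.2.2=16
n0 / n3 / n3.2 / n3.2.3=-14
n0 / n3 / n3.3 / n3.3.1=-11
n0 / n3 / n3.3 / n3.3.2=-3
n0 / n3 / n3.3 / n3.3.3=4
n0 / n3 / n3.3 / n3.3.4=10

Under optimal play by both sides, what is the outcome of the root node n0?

-12

n1.1 (Uma): min(4, 7, 11) = 4
n1.2 (Uma): min(7, -8, -1) = -8
n1 (Sara): max(4, -8) = 4
n2.1 (Uma): min(1, -19) = -19
n2.2 (Uma): min(18, 10, -12) = -12
n2.3 (Uma): min(-13, 17, 1) = -13
n2.4 (Uma): min(2, 7, -2, -17) = -17
n2 (Sara): max(-19, -12, -13, -17) = -12
n3.1 (Uma): min(19, -13) = -13
n3.2 (Uma): min(2, 16, -14) = -14
n3.3 (Uma): min(-11, -3, 4, 10) = -11
n3 (Sara): max(-13, -14, -11) = -11
n0 (Uma): min(4, -12, -11) = -12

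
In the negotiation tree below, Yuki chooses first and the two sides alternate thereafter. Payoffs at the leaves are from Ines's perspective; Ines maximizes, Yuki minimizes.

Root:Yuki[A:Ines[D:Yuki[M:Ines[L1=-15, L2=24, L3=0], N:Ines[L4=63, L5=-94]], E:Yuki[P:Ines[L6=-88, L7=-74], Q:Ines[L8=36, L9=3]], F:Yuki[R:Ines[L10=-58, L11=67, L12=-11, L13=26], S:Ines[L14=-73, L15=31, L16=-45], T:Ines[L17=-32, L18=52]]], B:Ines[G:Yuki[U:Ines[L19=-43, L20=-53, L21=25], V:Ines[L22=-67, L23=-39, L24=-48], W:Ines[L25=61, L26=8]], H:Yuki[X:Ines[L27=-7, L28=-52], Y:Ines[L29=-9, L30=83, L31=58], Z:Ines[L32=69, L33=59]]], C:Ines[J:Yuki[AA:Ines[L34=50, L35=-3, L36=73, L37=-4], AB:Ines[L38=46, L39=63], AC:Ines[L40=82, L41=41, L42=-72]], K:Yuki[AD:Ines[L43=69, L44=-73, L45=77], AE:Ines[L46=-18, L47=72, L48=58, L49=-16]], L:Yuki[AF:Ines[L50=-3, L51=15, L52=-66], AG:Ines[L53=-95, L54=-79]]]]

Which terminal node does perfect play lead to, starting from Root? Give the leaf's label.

M (Ines): max(-15, 24, 0) = 24
N (Ines): max(63, -94) = 63
D (Yuki): min(24, 63) = 24
P (Ines): max(-88, -74) = -74
Q (Ines): max(36, 3) = 36
E (Yuki): min(-74, 36) = -74
R (Ines): max(-58, 67, -11, 26) = 67
S (Ines): max(-73, 31, -45) = 31
T (Ines): max(-32, 52) = 52
F (Yuki): min(67, 31, 52) = 31
A (Ines): max(24, -74, 31) = 31
U (Ines): max(-43, -53, 25) = 25
V (Ines): max(-67, -39, -48) = -39
W (Ines): max(61, 8) = 61
G (Yuki): min(25, -39, 61) = -39
X (Ines): max(-7, -52) = -7
Y (Ines): max(-9, 83, 58) = 83
Z (Ines): max(69, 59) = 69
H (Yuki): min(-7, 83, 69) = -7
B (Ines): max(-39, -7) = -7
AA (Ines): max(50, -3, 73, -4) = 73
AB (Ines): max(46, 63) = 63
AC (Ines): max(82, 41, -72) = 82
J (Yuki): min(73, 63, 82) = 63
AD (Ines): max(69, -73, 77) = 77
AE (Ines): max(-18, 72, 58, -16) = 72
K (Yuki): min(77, 72) = 72
AF (Ines): max(-3, 15, -66) = 15
AG (Ines): max(-95, -79) = -79
L (Yuki): min(15, -79) = -79
C (Ines): max(63, 72, -79) = 72
Root (Yuki): min(31, -7, 72) = -7
At Root, Yuki picks B (lowest: -7).
At B, Ines picks H (highest: -7).
At H, Yuki picks X (lowest: -7).
At X, Ines picks L27 (highest: -7).
Terminal value -7.

L27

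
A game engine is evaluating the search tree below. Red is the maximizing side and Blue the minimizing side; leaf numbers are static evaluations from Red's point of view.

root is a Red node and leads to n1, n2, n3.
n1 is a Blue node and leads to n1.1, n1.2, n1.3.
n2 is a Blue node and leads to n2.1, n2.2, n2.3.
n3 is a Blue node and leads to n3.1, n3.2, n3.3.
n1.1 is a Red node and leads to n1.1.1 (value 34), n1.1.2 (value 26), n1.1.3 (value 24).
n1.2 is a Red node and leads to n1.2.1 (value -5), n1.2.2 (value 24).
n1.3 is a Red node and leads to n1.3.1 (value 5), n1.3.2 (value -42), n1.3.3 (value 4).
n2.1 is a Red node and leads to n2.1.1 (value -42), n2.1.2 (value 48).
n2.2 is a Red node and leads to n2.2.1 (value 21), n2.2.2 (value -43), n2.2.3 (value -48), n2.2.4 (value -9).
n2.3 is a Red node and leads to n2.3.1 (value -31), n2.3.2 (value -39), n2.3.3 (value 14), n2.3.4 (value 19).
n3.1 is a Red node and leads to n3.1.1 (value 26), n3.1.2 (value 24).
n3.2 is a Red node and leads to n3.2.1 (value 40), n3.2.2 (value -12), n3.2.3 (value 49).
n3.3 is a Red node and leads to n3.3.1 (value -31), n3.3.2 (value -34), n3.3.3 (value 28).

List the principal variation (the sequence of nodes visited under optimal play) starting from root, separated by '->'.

root -> n3 -> n3.1 -> n3.1.1

n1.1 (Red): max(34, 26, 24) = 34
n1.2 (Red): max(-5, 24) = 24
n1.3 (Red): max(5, -42, 4) = 5
n1 (Blue): min(34, 24, 5) = 5
n2.1 (Red): max(-42, 48) = 48
n2.2 (Red): max(21, -43, -48, -9) = 21
n2.3 (Red): max(-31, -39, 14, 19) = 19
n2 (Blue): min(48, 21, 19) = 19
n3.1 (Red): max(26, 24) = 26
n3.2 (Red): max(40, -12, 49) = 49
n3.3 (Red): max(-31, -34, 28) = 28
n3 (Blue): min(26, 49, 28) = 26
root (Red): max(5, 19, 26) = 26
At root, Red picks n3 (highest: 26).
At n3, Blue picks n3.1 (lowest: 26).
At n3.1, Red picks n3.1.1 (highest: 26).
Terminal value 26.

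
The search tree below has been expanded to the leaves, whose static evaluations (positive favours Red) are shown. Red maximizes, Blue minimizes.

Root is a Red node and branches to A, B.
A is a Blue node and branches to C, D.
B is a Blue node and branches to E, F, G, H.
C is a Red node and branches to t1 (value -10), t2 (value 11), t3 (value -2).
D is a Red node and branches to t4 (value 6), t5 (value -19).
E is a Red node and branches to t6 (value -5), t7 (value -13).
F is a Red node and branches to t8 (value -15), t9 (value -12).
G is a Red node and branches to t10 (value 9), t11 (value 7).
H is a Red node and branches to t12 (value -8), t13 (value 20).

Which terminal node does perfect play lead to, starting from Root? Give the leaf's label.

t4

C (Red): max(-10, 11, -2) = 11
D (Red): max(6, -19) = 6
A (Blue): min(11, 6) = 6
E (Red): max(-5, -13) = -5
F (Red): max(-15, -12) = -12
G (Red): max(9, 7) = 9
H (Red): max(-8, 20) = 20
B (Blue): min(-5, -12, 9, 20) = -12
Root (Red): max(6, -12) = 6
At Root, Red picks A (highest: 6).
At A, Blue picks D (lowest: 6).
At D, Red picks t4 (highest: 6).
Terminal value 6.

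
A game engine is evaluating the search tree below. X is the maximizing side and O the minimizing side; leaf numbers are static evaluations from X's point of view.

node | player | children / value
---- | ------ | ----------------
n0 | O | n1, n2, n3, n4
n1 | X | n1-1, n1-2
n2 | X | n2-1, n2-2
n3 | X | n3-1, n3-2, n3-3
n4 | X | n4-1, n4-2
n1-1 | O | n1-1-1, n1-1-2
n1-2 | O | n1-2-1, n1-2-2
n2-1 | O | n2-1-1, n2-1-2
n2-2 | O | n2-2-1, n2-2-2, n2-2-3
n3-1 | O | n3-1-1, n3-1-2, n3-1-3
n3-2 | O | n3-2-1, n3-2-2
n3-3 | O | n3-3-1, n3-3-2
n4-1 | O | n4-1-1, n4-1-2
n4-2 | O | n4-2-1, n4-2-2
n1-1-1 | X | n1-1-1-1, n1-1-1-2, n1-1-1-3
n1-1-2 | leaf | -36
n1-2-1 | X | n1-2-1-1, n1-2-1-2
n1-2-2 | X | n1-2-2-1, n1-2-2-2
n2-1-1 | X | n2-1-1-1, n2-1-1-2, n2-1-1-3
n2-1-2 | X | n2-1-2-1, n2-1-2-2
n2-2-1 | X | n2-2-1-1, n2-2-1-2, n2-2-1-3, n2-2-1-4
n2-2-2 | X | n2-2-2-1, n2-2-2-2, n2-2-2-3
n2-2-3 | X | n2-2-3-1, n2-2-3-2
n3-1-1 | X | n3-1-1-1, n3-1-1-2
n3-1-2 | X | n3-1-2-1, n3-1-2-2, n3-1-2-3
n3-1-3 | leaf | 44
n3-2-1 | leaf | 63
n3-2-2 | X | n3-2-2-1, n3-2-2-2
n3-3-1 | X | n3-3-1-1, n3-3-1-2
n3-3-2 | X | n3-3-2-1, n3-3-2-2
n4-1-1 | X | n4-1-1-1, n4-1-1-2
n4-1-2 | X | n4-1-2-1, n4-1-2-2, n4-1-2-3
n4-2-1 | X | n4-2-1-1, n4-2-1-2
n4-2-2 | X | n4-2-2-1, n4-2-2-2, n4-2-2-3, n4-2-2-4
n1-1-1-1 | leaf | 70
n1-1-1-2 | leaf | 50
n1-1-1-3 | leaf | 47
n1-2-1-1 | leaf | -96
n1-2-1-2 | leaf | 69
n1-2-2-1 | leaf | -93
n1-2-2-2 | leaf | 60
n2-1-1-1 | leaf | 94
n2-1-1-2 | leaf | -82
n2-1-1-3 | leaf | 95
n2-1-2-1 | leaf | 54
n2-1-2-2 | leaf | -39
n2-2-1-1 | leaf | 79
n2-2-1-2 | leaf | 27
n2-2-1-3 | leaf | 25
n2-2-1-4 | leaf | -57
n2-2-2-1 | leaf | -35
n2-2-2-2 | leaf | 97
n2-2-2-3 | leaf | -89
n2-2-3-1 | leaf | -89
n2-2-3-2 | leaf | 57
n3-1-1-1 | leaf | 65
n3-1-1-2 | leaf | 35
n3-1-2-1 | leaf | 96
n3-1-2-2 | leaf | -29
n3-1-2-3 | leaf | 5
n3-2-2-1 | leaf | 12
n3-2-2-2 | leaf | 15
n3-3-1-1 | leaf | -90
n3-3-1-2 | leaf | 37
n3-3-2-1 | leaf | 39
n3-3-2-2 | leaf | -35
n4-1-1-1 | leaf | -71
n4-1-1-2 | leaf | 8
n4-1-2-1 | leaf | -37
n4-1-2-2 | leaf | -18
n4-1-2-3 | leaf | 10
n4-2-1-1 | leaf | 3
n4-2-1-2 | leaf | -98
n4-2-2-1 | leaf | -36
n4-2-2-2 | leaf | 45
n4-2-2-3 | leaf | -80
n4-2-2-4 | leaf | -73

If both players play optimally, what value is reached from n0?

n1-1-1 (X): max(70, 50, 47) = 70
n1-1 (O): min(70, -36) = -36
n1-2-1 (X): max(-96, 69) = 69
n1-2-2 (X): max(-93, 60) = 60
n1-2 (O): min(69, 60) = 60
n1 (X): max(-36, 60) = 60
n2-1-1 (X): max(94, -82, 95) = 95
n2-1-2 (X): max(54, -39) = 54
n2-1 (O): min(95, 54) = 54
n2-2-1 (X): max(79, 27, 25, -57) = 79
n2-2-2 (X): max(-35, 97, -89) = 97
n2-2-3 (X): max(-89, 57) = 57
n2-2 (O): min(79, 97, 57) = 57
n2 (X): max(54, 57) = 57
n3-1-1 (X): max(65, 35) = 65
n3-1-2 (X): max(96, -29, 5) = 96
n3-1 (O): min(65, 96, 44) = 44
n3-2-2 (X): max(12, 15) = 15
n3-2 (O): min(63, 15) = 15
n3-3-1 (X): max(-90, 37) = 37
n3-3-2 (X): max(39, -35) = 39
n3-3 (O): min(37, 39) = 37
n3 (X): max(44, 15, 37) = 44
n4-1-1 (X): max(-71, 8) = 8
n4-1-2 (X): max(-37, -18, 10) = 10
n4-1 (O): min(8, 10) = 8
n4-2-1 (X): max(3, -98) = 3
n4-2-2 (X): max(-36, 45, -80, -73) = 45
n4-2 (O): min(3, 45) = 3
n4 (X): max(8, 3) = 8
n0 (O): min(60, 57, 44, 8) = 8

8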